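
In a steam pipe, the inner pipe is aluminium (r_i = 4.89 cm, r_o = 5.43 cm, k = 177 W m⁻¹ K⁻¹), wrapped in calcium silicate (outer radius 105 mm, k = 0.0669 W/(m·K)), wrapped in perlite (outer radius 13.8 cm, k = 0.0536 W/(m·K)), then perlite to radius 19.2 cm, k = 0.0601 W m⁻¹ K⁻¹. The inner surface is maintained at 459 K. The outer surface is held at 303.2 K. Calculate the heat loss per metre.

Q' = 47.9 W/m

Series thermal resistances, inner to outer:
  R'_aluminium = ln(0.0543/0.0489)/(2πk) = 0.1047/(2π·177) = 9.419×10^-5 m·K/W
  R'_calcium silicate = ln(0.105/0.0543)/(2πk) = 0.6594/(2π·0.0669) = 1.569 m·K/W
  R'_perlite = ln(0.138/0.105)/(2πk) = 0.2733/(2π·0.0536) = 0.8115 m·K/W
  R'_perlite = ln(0.192/0.138)/(2πk) = 0.3302/(2π·0.0601) = 0.8745 m·K/W
ΣR = 9.419×10^-5 + 1.569 + 0.8115 + 0.8745 = 3.255 m·K/W
Q' = ΔT/ΣR = (459 K − 303.2 K)/3.255 = 47.9 W/m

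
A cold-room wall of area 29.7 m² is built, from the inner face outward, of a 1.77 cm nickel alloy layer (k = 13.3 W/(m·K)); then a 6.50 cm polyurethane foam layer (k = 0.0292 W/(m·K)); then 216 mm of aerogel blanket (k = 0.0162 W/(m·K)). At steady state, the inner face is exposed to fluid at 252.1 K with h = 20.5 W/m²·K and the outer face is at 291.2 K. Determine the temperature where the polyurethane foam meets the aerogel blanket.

Resistance network (inner→outer):
  R_conv,in = 1/(hA) = 1/(20.5·29.7) = 0.001642 K/W
  R_nickel alloy = L/(kA) = 0.0177/(13.3·29.7) = 4.481×10^-5 K/W
  R_polyurethane foam = L/(kA) = 0.0650/(0.0292·29.7) = 0.07495 K/W
  R_aerogel blanket = L/(kA) = 0.216/(0.0162·29.7) = 0.4489 K/W
ΣR = 0.001642 + 4.481×10^-5 + 0.07495 + 0.4489 = 0.5255 K/W
Q = ΔT/ΣR = (252.1 K − 291.2 K)/0.5255 = -74.41 W
From the inner boundary to the polyurethane foam/aerogel blanket interface, ΣR_partial = 0.07664 K/W.
T_interface = T_in − Q·ΣR_partial = 252.1 K − (-74.41)(0.07664) = 257.8 K

T = 257.8 K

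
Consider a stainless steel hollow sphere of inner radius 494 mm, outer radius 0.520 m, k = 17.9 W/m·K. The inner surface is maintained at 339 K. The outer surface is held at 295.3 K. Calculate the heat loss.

Q = 97100 W

Q = 4πk·ΔT/(1/r₁ − 1/r₂) = 4π × 17.9 × 43.7 / (1/0.494 − 1/0.520) = 97100 W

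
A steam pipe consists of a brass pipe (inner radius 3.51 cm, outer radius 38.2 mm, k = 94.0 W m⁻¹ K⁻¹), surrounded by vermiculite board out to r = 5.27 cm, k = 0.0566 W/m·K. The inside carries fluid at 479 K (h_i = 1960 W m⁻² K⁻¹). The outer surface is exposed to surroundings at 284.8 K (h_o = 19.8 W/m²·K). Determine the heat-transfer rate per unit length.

Resistance network (inner→outer):
  R'_conv,in = 1/(2πr h) = 1/(2π·0.0351·1960) = 0.002313 m·K/W
  R'_brass = ln(0.0382/0.0351)/(2πk) = 0.08463/(2π·94.0) = 1.433×10^-4 m·K/W
  R'_vermiculite board = ln(0.0527/0.0382)/(2πk) = 0.3218/(2π·0.0566) = 0.9048 m·K/W
  R'_conv,out = 1/(2πr h) = 1/(2π·0.0527·19.8) = 0.1525 m·K/W
ΣR = 0.002313 + 1.433×10^-4 + 0.9048 + 0.1525 = 1.060 m·K/W
Q' = ΔT/ΣR = (479 K − 284.8 K)/1.060 = 183 W/m

Q' = 183 W/m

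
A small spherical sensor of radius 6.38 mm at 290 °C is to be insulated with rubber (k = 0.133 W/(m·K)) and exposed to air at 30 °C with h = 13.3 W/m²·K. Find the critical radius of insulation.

r_cr = 2.00 cm

For a sphere, r_cr = 2k_ins/h = 2·0.133/13.3 = 0.0200 m = 2.00 cm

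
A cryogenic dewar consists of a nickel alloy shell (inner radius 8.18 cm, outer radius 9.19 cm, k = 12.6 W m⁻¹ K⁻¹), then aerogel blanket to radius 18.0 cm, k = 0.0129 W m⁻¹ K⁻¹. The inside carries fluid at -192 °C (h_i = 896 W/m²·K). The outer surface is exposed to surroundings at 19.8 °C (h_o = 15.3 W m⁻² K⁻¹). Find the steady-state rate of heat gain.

Resistance network (inner→outer):
  R_conv,in = 1/(4πr²h) = 1/(4π·0.0818²·896) = 0.01327 K/W
  R_nickel alloy = (1/0.0818 − 1/0.0919)/(4πk) = 1.344/(4π·12.6) = 0.008485 K/W
  R_aerogel blanket = (1/0.0919 − 1/0.180)/(4πk) = 5.326/(4π·0.0129) = 32.85 K/W
  R_conv,out = 1/(4πr²h) = 1/(4π·0.180²·15.3) = 0.1605 K/W
ΣR = 0.01327 + 0.008485 + 32.85 + 0.1605 = 33.03 K/W
Q = ΔT/ΣR = (-192 °C − 19.8 °C)/33.03 = -6.41 W
(Negative Q ⇒ heat flows inward; heat gain = 6.41 W.)

Q = 6.41 W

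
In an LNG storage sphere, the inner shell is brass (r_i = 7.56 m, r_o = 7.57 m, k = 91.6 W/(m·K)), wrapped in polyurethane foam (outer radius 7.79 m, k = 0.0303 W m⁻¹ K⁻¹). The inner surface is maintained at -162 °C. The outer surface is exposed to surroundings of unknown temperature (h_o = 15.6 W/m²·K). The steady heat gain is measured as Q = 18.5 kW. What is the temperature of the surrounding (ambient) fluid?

Sum the resistances:
  R_brass = (1/7.56 − 1/7.57)/(4πk) = 1.747×10^-4/(4π·91.6) = 1.518×10^-7 K/W
  R_polyurethane foam = (1/7.57 − 1/7.79)/(4πk) = 0.003731/(4π·0.0303) = 0.009798 K/W
  R_conv,out = 1/(4πr²h) = 1/(4π·7.79²·15.6) = 8.406×10^-5 K/W
ΣR = 0.009882 K/W
ΔT = Q·ΣR = 18500 × 0.009882 = 182.8 K
Heat flows inward, so T_out = T_in + ΔT = -162 + 182.8 = 20.8 °C

T_out = 20.8 °C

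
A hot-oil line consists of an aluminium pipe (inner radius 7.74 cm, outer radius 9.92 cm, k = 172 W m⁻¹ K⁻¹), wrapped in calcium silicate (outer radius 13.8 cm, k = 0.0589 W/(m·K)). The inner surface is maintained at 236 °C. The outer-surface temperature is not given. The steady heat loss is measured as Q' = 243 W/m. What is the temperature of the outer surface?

T_out = 19.2 °C

Series resistances:
  R'_aluminium = ln(0.0992/0.0774)/(2πk) = 0.2482/(2π·172) = 2.296×10^-4 m·K/W
  R'_calcium silicate = ln(0.138/0.0992)/(2πk) = 0.3301/(2π·0.0589) = 0.8920 m·K/W
ΣR = 0.8922 m·K/W
ΔT = Q'·ΣR = 243 × 0.8922 = 216.8 K
Heat flows outward, so T_out = T_in − ΔT = 236 − 216.8 = 19.2 °C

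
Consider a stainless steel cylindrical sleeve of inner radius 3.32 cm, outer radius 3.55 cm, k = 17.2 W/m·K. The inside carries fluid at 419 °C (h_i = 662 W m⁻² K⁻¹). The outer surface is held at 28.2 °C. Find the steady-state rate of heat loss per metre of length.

Q' = 49.7 kW/m

Treat each layer as a resistance in series:
  R'_conv,in = 1/(2πr h) = 1/(2π·0.0332·662) = 0.007241 m·K/W
  R'_stainless steel = ln(0.0355/0.0332)/(2πk) = 0.06698/(2π·17.2) = 6.198×10^-4 m·K/W
ΣR = 0.007241 + 6.198×10^-4 = 0.007861 m·K/W
Q' = ΔT/ΣR = (419 °C − 28.2 °C)/0.007861 = 49700 W/m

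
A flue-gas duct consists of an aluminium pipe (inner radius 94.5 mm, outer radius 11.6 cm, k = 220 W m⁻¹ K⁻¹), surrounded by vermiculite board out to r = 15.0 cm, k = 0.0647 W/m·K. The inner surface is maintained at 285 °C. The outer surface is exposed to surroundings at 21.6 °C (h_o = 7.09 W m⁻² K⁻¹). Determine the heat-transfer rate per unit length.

Treat each layer as a resistance in series:
  R'_aluminium = ln(0.116/0.0945)/(2πk) = 0.2050/(2π·220) = 1.483×10^-4 m·K/W
  R'_vermiculite board = ln(0.150/0.116)/(2πk) = 0.2570/(2π·0.0647) = 0.6323 m·K/W
  R'_conv,out = 1/(2πr h) = 1/(2π·0.150·7.09) = 0.1497 m·K/W
ΣR = 1.483×10^-4 + 0.6323 + 0.1497 = 0.7821 m·K/W
Q' = ΔT/ΣR = (285 °C − 21.6 °C)/0.7821 = 337 W/m

Q' = 337 W/m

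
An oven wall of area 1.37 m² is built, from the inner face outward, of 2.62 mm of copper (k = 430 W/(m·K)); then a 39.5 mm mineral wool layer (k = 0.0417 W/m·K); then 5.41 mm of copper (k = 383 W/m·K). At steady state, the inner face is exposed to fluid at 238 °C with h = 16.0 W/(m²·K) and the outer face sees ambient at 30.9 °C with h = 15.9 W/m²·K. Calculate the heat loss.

Treat each layer as a resistance in series:
  R_conv,in = 1/(hA) = 1/(16.0·1.37) = 0.04562 K/W
  R_copper = L/(kA) = 0.00262/(430·1.37) = 4.447×10^-6 K/W
  R_mineral wool = L/(kA) = 0.0395/(0.0417·1.37) = 0.6914 K/W
  R_copper = L/(kA) = 0.00541/(383·1.37) = 1.031×10^-5 K/W
  R_conv,out = 1/(hA) = 1/(15.9·1.37) = 0.04591 K/W
ΣR = 0.04562 + 4.447×10^-6 + 0.6914 + 1.031×10^-5 + 0.04591 = 0.7829 K/W
Q = ΔT/ΣR = (238 °C − 30.9 °C)/0.7829 = 265 W

Q = 265 W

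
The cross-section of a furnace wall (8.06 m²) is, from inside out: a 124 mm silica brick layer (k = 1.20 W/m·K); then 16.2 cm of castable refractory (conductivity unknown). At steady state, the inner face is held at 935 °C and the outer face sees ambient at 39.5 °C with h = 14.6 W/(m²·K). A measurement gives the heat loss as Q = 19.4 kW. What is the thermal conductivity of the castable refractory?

ΣR = ΔT/Q = |935 − 39.5|/19400 = 0.04616 K/W
Known resistances:
  R_silica brick = L/(kA) = 0.124/(1.20·8.06) = 0.01282 K/W
  R_conv,out = 1/(hA) = 1/(14.6·8.06) = 0.008498 K/W
R_castable refractory = ΣR − ΣR_known = 0.04616 − 0.02132 = 0.02484 K/W
L/(kA) = 0.02484 ⇒ k = 0.162/(0.02484·8.06) = 0.809 W/m·K

k = 0.809 W/m·K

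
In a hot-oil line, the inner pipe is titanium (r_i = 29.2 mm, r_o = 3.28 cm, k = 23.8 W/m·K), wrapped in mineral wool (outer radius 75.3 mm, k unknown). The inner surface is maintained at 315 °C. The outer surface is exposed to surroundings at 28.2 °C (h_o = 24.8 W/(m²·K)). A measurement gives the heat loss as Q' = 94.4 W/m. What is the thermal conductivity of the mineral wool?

k = 0.0448 W/m·K

ΣR = ΔT/Q' = |315 − 28.2|/94.4 = 3.038 m·K/W
Known resistances:
  R'_titanium = ln(0.0328/0.0292)/(2πk) = 0.1163/(2π·23.8) = 7.775×10^-4 m·K/W
  R'_conv,out = 1/(2πr h) = 1/(2π·0.0753·24.8) = 0.08523 m·K/W
R_mineral wool = ΣR − ΣR_known = 3.038 − 0.08601 = 2.952 m·K/W
ln(r₂/r₁)/(2πk) = 2.952 ⇒ k = 0.8311/(2π·2.952) = 0.0448 W/m·K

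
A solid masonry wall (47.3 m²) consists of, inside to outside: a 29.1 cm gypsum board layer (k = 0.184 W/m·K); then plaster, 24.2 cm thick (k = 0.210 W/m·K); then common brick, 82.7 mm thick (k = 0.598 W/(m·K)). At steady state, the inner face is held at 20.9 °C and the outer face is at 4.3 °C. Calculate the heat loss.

Treat each layer as a resistance in series:
  R_gypsum board = L/(kA) = 0.291/(0.184·47.3) = 0.03344 K/W
  R_plaster = L/(kA) = 0.242/(0.210·47.3) = 0.02436 K/W
  R_common brick = L/(kA) = 0.0827/(0.598·47.3) = 0.002924 K/W
ΣR = 0.03344 + 0.02436 + 0.002924 = 0.06072 K/W
Q = ΔT/ΣR = (20.9 °C − 4.3 °C)/0.06072 = 273 W

Q = 273 W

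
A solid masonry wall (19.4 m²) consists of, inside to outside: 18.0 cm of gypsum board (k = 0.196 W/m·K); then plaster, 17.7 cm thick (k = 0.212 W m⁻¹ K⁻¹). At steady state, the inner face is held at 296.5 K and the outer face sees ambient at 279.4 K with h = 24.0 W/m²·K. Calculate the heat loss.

Q = 185 W

Treat each layer as a resistance in series:
  R_gypsum board = L/(kA) = 0.180/(0.196·19.4) = 0.04734 K/W
  R_plaster = L/(kA) = 0.177/(0.212·19.4) = 0.04304 K/W
  R_conv,out = 1/(hA) = 1/(24.0·19.4) = 0.002148 K/W
ΣR = 0.04734 + 0.04304 + 0.002148 = 0.09253 K/W
Q = ΔT/ΣR = (296.5 K − 279.4 K)/0.09253 = 185 W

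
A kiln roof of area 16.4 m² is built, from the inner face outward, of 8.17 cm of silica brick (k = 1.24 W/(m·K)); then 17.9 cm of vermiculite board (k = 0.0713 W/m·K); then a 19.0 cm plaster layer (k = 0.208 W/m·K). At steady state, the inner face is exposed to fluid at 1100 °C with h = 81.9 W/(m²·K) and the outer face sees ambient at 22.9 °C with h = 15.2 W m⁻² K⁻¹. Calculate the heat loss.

Resistance network (inner→outer):
  R_conv,in = 1/(hA) = 1/(81.9·16.4) = 7.445×10^-4 K/W
  R_silica brick = L/(kA) = 0.0817/(1.24·16.4) = 0.004018 K/W
  R_vermiculite board = L/(kA) = 0.179/(0.0713·16.4) = 0.1531 K/W
  R_plaster = L/(kA) = 0.190/(0.208·16.4) = 0.05570 K/W
  R_conv,out = 1/(hA) = 1/(15.2·16.4) = 0.004012 K/W
ΣR = 7.445×10^-4 + 0.004018 + 0.1531 + 0.05570 + 0.004012 = 0.2176 K/W
Q = ΔT/ΣR = (1100 °C − 22.9 °C)/0.2176 = 4950 W

Q = 4950 W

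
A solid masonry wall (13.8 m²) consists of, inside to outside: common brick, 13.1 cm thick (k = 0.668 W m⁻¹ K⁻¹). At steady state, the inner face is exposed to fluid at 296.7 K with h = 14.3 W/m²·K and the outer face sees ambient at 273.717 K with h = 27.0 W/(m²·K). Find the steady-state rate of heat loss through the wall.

Q = 1050 W

Series thermal resistances, inner to outer:
  R_conv,in = 1/(hA) = 1/(14.3·13.8) = 0.005067 K/W
  R_common brick = L/(kA) = 0.131/(0.668·13.8) = 0.01421 K/W
  R_conv,out = 1/(hA) = 1/(27.0·13.8) = 0.002684 K/W
ΣR = 0.005067 + 0.01421 + 0.002684 = 0.02196 K/W
Q = ΔT/ΣR = (296.7 K − 273.717 K)/0.02196 = 1050 W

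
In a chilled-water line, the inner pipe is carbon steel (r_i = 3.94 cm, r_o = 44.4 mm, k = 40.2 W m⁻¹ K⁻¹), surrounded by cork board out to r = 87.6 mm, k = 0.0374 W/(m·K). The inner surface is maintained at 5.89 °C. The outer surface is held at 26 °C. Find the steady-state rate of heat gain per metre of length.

Series thermal resistances, inner to outer:
  R'_carbon steel = ln(0.0444/0.0394)/(2πk) = 0.1195/(2π·40.2) = 4.730×10^-4 m·K/W
  R'_cork board = ln(0.0876/0.0444)/(2πk) = 0.6795/(2π·0.0374) = 2.892 m·K/W
ΣR = 4.730×10^-4 + 2.892 = 2.892 m·K/W
Q' = ΔT/ΣR = (5.89 °C − 26 °C)/2.892 = -6.95 W/m
(Negative Q' ⇒ heat flows inward; heat gain = 6.95 W/m.)

Q' = 6.95 W/m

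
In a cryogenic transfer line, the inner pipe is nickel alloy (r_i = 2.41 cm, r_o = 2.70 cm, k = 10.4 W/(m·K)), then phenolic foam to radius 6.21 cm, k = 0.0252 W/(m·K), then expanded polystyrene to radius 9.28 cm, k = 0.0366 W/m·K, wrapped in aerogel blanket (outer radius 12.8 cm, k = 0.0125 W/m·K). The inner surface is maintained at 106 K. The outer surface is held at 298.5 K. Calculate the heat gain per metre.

Treat each layer as a resistance in series:
  R'_nickel alloy = ln(0.0270/0.0241)/(2πk) = 0.1136/(2π·10.4) = 0.001739 m·K/W
  R'_phenolic foam = ln(0.0621/0.0270)/(2πk) = 0.8329/(2π·0.0252) = 5.260 m·K/W
  R'_expanded polystyrene = ln(0.0928/0.0621)/(2πk) = 0.4017/(2π·0.0366) = 1.747 m·K/W
  R'_aerogel blanket = ln(0.128/0.0928)/(2πk) = 0.3216/(2π·0.0125) = 4.095 m·K/W
ΣR = 0.001739 + 5.260 + 1.747 + 4.095 = 11.10 m·K/W
Q' = ΔT/ΣR = (106 K − 298.5 K)/11.10 = -17.3 W/m
(Negative Q' ⇒ heat flows inward; heat gain = 17.3 W/m.)

Q' = 17.3 W/m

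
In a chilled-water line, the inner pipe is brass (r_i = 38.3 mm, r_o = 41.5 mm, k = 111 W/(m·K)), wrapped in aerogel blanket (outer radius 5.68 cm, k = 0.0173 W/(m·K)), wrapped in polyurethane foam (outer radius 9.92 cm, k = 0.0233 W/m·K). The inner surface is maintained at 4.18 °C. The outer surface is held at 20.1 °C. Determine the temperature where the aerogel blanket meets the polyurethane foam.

Treat each layer as a resistance in series:
  R'_brass = ln(0.0415/0.0383)/(2πk) = 0.08024/(2π·111) = 1.151×10^-4 m·K/W
  R'_aerogel blanket = ln(0.0568/0.0415)/(2πk) = 0.3138/(2π·0.0173) = 2.887 m·K/W
  R'_polyurethane foam = ln(0.0992/0.0568)/(2πk) = 0.5576/(2π·0.0233) = 3.809 m·K/W
ΣR = 1.151×10^-4 + 2.887 + 3.809 = 6.696 m·K/W
Q' = ΔT/ΣR = (4.18 °C − 20.1 °C)/6.696 = -2.378 W/m
From the inner boundary to the aerogel blanket/polyurethane foam interface, ΣR_partial = 2.887 m·K/W.
T_interface = T_in − Q'·ΣR_partial = 4.18 °C − (-2.378)(2.887) = 11.0 °C

T = 11.0 °C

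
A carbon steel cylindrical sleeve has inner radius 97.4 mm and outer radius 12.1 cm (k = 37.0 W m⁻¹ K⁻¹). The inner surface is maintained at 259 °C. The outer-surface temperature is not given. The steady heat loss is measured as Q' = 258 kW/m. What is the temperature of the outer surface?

Sum the resistances:
  R'_carbon steel = ln(0.121/0.0974)/(2πk) = 0.2170/(2π·37.0) = 9.333×10^-4 m·K/W
ΣR = 9.333×10^-4 m·K/W
ΔT = Q'·ΣR = 2.58×10^5 × 9.333×10^-4 = 240.8 K
Heat flows outward, so T_out = T_in − ΔT = 259 − 240.8 = 18.2 °C

T_out = 18.2 °C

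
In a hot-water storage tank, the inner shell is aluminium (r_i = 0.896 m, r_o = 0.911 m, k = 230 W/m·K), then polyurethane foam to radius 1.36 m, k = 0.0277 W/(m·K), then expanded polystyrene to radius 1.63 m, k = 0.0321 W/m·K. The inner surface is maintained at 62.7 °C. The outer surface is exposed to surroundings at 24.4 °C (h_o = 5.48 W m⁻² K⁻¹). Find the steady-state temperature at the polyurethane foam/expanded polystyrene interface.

Resistance network (inner→outer):
  R_aluminium = (1/0.896 − 1/0.911)/(4πk) = 0.01838/(4π·230) = 6.358×10^-6 K/W
  R_polyurethane foam = (1/0.911 − 1/1.36)/(4πk) = 0.3624/(4π·0.0277) = 1.041 K/W
  R_expanded polystyrene = (1/1.36 − 1/1.63)/(4πk) = 0.1218/(4π·0.0321) = 0.3019 K/W
  R_conv,out = 1/(4πr²h) = 1/(4π·1.63²·5.48) = 0.005466 K/W
ΣR = 6.358×10^-6 + 1.041 + 0.3019 + 0.005466 = 1.348 K/W
Q = ΔT/ΣR = (62.7 °C − 24.4 °C)/1.348 = 28.41 W
From the inner boundary to the polyurethane foam/expanded polystyrene interface, ΣR_partial = 1.041 K/W.
T_interface = T_in − Q·ΣR_partial = 62.7 °C − (28.41)(1.041) = 33.1 °C

T = 33.1 °C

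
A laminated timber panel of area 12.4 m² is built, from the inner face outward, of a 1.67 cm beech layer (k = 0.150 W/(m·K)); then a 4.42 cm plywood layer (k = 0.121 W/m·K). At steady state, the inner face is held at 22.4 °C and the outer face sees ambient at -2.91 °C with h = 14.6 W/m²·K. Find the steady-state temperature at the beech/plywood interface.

T = 17.2 °C

Series thermal resistances, inner to outer:
  R_beech = L/(kA) = 0.0167/(0.150·12.4) = 0.008978 K/W
  R_plywood = L/(kA) = 0.0442/(0.121·12.4) = 0.02946 K/W
  R_conv,out = 1/(hA) = 1/(14.6·12.4) = 0.005524 K/W
ΣR = 0.008978 + 0.02946 + 0.005524 = 0.04396 K/W
Q = ΔT/ΣR = (22.4 °C − -2.91 °C)/0.04396 = 575.8 W
From the inner boundary to the beech/plywood interface, ΣR_partial = 0.008978 K/W.
T_interface = T_in − Q·ΣR_partial = 22.4 °C − (575.8)(0.008978) = 17.2 °C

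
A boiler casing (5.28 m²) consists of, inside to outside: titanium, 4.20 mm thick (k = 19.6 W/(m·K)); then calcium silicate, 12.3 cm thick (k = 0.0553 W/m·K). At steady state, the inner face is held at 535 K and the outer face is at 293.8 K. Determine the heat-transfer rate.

Q = 573 W

Series thermal resistances, inner to outer:
  R_titanium = L/(kA) = 0.00420/(19.6·5.28) = 4.058×10^-5 K/W
  R_calcium silicate = L/(kA) = 0.123/(0.0553·5.28) = 0.4213 K/W
ΣR = 4.058×10^-5 + 0.4213 = 0.4213 K/W
Q = ΔT/ΣR = (535 K − 293.8 K)/0.4213 = 573 W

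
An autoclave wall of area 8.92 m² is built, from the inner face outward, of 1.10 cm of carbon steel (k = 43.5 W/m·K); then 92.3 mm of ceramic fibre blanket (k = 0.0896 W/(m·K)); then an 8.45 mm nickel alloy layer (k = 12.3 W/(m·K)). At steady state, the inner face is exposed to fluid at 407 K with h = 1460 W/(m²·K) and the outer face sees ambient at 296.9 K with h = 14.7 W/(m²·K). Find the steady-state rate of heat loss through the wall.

Series thermal resistances, inner to outer:
  R_conv,in = 1/(hA) = 1/(1460·8.92) = 7.679×10^-5 K/W
  R_carbon steel = L/(kA) = 0.0110/(43.5·8.92) = 2.835×10^-5 K/W
  R_ceramic fibre blanket = L/(kA) = 0.0923/(0.0896·8.92) = 0.1155 K/W
  R_nickel alloy = L/(kA) = 0.00845/(12.3·8.92) = 7.702×10^-5 K/W
  R_conv,out = 1/(hA) = 1/(14.7·8.92) = 0.007626 K/W
ΣR = 7.679×10^-5 + 2.835×10^-5 + 0.1155 + 7.702×10^-5 + 0.007626 = 0.1233 K/W
Q = ΔT/ΣR = (407 K − 296.9 K)/0.1233 = 893 W

Q = 893 W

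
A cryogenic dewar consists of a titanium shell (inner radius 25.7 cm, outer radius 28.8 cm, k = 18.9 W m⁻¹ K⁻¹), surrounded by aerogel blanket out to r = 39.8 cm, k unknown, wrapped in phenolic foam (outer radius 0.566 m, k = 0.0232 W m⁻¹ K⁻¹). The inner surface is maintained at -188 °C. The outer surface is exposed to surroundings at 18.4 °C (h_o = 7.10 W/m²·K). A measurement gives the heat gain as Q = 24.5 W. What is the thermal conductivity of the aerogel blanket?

ΣR = ΔT/Q = |-188 − 18.4|/24.5 = 8.424 K/W
Known resistances:
  R_titanium = (1/0.257 − 1/0.288)/(4πk) = 0.4188/(4π·18.9) = 0.001763 K/W
  R_phenolic foam = (1/0.398 − 1/0.566)/(4πk) = 0.7458/(4π·0.0232) = 2.558 K/W
  R_conv,out = 1/(4πr²h) = 1/(4π·0.566²·7.10) = 0.03499 K/W
R_aerogel blanket = ΣR − ΣR_known = 8.424 − 2.595 = 5.829 K/W
(1/r₁−1/r₂)/(4πk) = 5.829 ⇒ k = 0.9597/(4π·5.829) = 0.0131 W/m·K

k = 0.0131 W/m·K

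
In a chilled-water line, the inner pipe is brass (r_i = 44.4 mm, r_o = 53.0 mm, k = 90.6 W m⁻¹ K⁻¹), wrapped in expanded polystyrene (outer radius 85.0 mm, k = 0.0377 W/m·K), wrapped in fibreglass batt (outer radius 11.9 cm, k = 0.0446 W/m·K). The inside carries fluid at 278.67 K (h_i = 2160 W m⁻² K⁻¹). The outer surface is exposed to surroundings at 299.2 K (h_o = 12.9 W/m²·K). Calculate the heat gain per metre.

Q' = 6.22 W/m

Series thermal resistances, inner to outer:
  R'_conv,in = 1/(2πr h) = 1/(2π·0.0444·2160) = 0.001660 m·K/W
  R'_brass = ln(0.0530/0.0444)/(2πk) = 0.1771/(2π·90.6) = 3.110×10^-4 m·K/W
  R'_expanded polystyrene = ln(0.0850/0.0530)/(2πk) = 0.4724/(2π·0.0377) = 1.994 m·K/W
  R'_fibreglass batt = ln(0.119/0.0850)/(2πk) = 0.3365/(2π·0.0446) = 1.201 m·K/W
  R'_conv,out = 1/(2πr h) = 1/(2π·0.119·12.9) = 0.1037 m·K/W
ΣR = 0.001660 + 3.110×10^-4 + 1.994 + 1.201 + 0.1037 = 3.301 m·K/W
Q' = ΔT/ΣR = (278.67 K − 299.2 K)/3.301 = -6.22 W/m
(Negative Q' ⇒ heat flows inward; heat gain = 6.22 W/m.)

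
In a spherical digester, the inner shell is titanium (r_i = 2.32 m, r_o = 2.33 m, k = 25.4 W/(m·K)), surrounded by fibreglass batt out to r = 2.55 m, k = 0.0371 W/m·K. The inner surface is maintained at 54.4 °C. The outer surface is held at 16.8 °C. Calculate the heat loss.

Q = 473 W

Resistance network (inner→outer):
  R_titanium = (1/2.32 − 1/2.33)/(4πk) = 0.001850/(4π·25.4) = 5.796×10^-6 K/W
  R_fibreglass batt = (1/2.33 − 1/2.55)/(4πk) = 0.03703/(4π·0.0371) = 0.07942 K/W
ΣR = 5.796×10^-6 + 0.07942 = 0.07943 K/W
Q = ΔT/ΣR = (54.4 °C − 16.8 °C)/0.07943 = 473 W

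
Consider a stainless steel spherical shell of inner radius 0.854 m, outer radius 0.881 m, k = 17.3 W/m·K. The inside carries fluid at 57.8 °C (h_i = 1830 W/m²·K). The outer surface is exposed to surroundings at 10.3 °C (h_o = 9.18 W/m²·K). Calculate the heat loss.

Treat each layer as a resistance in series:
  R_conv,in = 1/(4πr²h) = 1/(4π·0.854²·1830) = 5.962×10^-5 K/W
  R_stainless steel = (1/0.854 − 1/0.881)/(4πk) = 0.03589/(4π·17.3) = 1.651×10^-4 K/W
  R_conv,out = 1/(4πr²h) = 1/(4π·0.881²·9.18) = 0.01117 K/W
ΣR = 5.962×10^-5 + 1.651×10^-4 + 0.01117 = 0.01139 K/W
Q = ΔT/ΣR = (57.8 °C − 10.3 °C)/0.01139 = 4170 W

Q = 4.17 kW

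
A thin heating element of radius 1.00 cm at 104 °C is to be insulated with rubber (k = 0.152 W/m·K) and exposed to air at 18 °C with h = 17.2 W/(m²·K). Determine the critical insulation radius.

For a cylinder, r_cr = k_ins/h = 0.152/17.2 = 0.00884 m = 0.884 cm

r_cr = 0.884 cm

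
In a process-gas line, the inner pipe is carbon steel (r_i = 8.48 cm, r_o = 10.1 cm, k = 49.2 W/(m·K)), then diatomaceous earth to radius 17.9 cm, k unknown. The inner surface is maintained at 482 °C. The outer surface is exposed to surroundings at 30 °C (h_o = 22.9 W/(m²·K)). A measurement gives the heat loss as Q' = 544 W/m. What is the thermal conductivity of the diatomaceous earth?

ΣR = ΔT/Q' = |482 − 30|/544 = 0.8309 m·K/W
Known resistances:
  R'_carbon steel = ln(0.101/0.0848)/(2πk) = 0.1748/(2π·49.2) = 5.655×10^-4 m·K/W
  R'_conv,out = 1/(2πr h) = 1/(2π·0.179·22.9) = 0.03883 m·K/W
R_diatomaceous earth = ΣR − ΣR_known = 0.8309 − 0.03940 = 0.7915 m·K/W
ln(r₂/r₁)/(2πk) = 0.7915 ⇒ k = 0.5723/(2π·0.7915) = 0.115 W/m·K

k = 0.115 W/m·K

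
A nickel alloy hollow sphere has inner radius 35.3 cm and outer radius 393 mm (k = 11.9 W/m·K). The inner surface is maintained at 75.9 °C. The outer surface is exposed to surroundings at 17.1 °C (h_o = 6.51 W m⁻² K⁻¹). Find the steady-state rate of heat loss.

Q = 725 W

Series thermal resistances, inner to outer:
  R_nickel alloy = (1/0.353 − 1/0.393)/(4πk) = 0.2883/(4π·11.9) = 0.001928 K/W
  R_conv,out = 1/(4πr²h) = 1/(4π·0.393²·6.51) = 0.07915 K/W
ΣR = 0.001928 + 0.07915 = 0.08108 K/W
Q = ΔT/ΣR = (75.9 °C − 17.1 °C)/0.08108 = 725 W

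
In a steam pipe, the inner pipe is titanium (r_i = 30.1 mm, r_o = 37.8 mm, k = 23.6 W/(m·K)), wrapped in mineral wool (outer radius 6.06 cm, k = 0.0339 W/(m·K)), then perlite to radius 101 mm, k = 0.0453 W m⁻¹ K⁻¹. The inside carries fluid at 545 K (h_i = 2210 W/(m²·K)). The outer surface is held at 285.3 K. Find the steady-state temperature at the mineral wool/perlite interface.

T = 401 K

Treat each layer as a resistance in series:
  R'_conv,in = 1/(2πr h) = 1/(2π·0.0301·2210) = 0.002393 m·K/W
  R'_titanium = ln(0.0378/0.0301)/(2πk) = 0.2278/(2π·23.6) = 0.001536 m·K/W
  R'_mineral wool = ln(0.0606/0.0378)/(2πk) = 0.4720/(2π·0.0339) = 2.216 m·K/W
  R'_perlite = ln(0.101/0.0606)/(2πk) = 0.5108/(2π·0.0453) = 1.795 m·K/W
ΣR = 0.002393 + 0.001536 + 2.216 + 1.795 = 4.015 m·K/W
Q' = ΔT/ΣR = (545 K − 285.3 K)/4.015 = 64.68 W/m
From the inner boundary to the mineral wool/perlite interface, ΣR_partial = 2.220 m·K/W.
T_interface = T_in − Q'·ΣR_partial = 545 K − (64.68)(2.220) = 401 K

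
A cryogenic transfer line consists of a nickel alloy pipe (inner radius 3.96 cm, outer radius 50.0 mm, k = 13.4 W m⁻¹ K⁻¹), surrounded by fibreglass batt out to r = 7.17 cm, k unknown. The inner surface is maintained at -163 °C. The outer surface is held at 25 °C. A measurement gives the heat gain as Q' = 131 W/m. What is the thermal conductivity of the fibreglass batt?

ΣR = ΔT/Q' = |-163 − 25|/131 = 1.435 m·K/W
Known resistances:
  R'_nickel alloy = ln(0.0500/0.0396)/(2πk) = 0.2332/(2π·13.4) = 0.002770 m·K/W
R_fibreglass batt = ΣR − ΣR_known = 1.435 − 0.002770 = 1.432 m·K/W
ln(r₂/r₁)/(2πk) = 1.432 ⇒ k = 0.3605/(2π·1.432) = 0.0401 W/m·K

k = 0.0401 W/m·K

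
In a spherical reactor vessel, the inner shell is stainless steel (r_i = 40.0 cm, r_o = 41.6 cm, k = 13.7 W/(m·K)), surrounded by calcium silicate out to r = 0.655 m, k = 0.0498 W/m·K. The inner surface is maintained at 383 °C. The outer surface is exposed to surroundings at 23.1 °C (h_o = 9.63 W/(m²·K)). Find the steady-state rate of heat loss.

Resistance network (inner→outer):
  R_stainless steel = (1/0.400 − 1/0.416)/(4πk) = 0.09615/(4π·13.7) = 5.585×10^-4 K/W
  R_calcium silicate = (1/0.416 − 1/0.655)/(4πk) = 0.8771/(4π·0.0498) = 1.402 K/W
  R_conv,out = 1/(4πr²h) = 1/(4π·0.655²·9.63) = 0.01926 K/W
ΣR = 5.585×10^-4 + 1.402 + 0.01926 = 1.422 K/W
Q = ΔT/ΣR = (383 °C − 23.1 °C)/1.422 = 253 W

Q = 253 W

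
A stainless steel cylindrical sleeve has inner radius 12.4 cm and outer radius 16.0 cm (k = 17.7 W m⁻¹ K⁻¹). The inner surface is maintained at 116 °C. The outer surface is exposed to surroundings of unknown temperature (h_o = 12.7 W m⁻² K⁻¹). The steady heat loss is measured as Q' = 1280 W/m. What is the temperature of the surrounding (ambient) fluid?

T_out = 12.8 °C

Series resistances:
  R'_stainless steel = ln(0.160/0.124)/(2πk) = 0.2549/(2π·17.7) = 0.002292 m·K/W
  R'_conv,out = 1/(2πr h) = 1/(2π·0.160·12.7) = 0.07832 m·K/W
ΣR = 0.08062 m·K/W
ΔT = Q'·ΣR = 1280 × 0.08062 = 103.2 K
Heat flows outward, so T_out = T_in − ΔT = 116 − 103.2 = 12.8 °C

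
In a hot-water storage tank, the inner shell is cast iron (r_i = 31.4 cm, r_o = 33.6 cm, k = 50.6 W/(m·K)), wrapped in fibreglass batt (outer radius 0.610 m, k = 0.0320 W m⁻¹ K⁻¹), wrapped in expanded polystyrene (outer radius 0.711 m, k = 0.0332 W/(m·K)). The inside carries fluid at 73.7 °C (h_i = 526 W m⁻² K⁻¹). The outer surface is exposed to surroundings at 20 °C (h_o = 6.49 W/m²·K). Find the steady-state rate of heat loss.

Treat each layer as a resistance in series:
  R_conv,in = 1/(4πr²h) = 1/(4π·0.314²·526) = 0.001534 K/W
  R_cast iron = (1/0.314 − 1/0.336)/(4πk) = 0.2085/(4π·50.6) = 3.279×10^-4 K/W
  R_fibreglass batt = (1/0.336 − 1/0.610)/(4πk) = 1.337/(4π·0.0320) = 3.324 K/W
  R_expanded polystyrene = (1/0.610 − 1/0.711)/(4πk) = 0.2329/(4π·0.0332) = 0.5582 K/W
  R_conv,out = 1/(4πr²h) = 1/(4π·0.711²·6.49) = 0.02426 K/W
ΣR = 0.001534 + 3.279×10^-4 + 3.324 + 0.5582 + 0.02426 = 3.908 K/W
Q = ΔT/ΣR = (73.7 °C − 20 °C)/3.908 = 13.7 W

Q = 13.7 W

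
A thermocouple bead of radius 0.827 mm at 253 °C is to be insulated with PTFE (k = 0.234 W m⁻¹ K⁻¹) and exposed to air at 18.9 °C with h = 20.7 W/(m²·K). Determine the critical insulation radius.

r_cr = 2.26 cm

For a sphere, r_cr = 2k_ins/h = 2·0.234/20.7 = 0.0226 m = 2.26 cm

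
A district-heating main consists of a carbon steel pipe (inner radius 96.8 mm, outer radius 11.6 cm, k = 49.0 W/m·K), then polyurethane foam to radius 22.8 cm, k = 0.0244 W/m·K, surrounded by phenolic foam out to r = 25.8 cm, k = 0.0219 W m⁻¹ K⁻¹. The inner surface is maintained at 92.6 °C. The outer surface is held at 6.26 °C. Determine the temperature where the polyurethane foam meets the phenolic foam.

T = 20.9 °C

Resistance network (inner→outer):
  R'_carbon steel = ln(0.116/0.0968)/(2πk) = 0.1809/(2π·49.0) = 5.877×10^-4 m·K/W
  R'_polyurethane foam = ln(0.228/0.116)/(2πk) = 0.6758/(2π·0.0244) = 4.408 m·K/W
  R'_phenolic foam = ln(0.258/0.228)/(2πk) = 0.1236/(2π·0.0219) = 0.8983 m·K/W
ΣR = 5.877×10^-4 + 4.408 + 0.8983 = 5.307 m·K/W
Q' = ΔT/ΣR = (92.6 °C − 6.26 °C)/5.307 = 16.27 W/m
From the inner boundary to the polyurethane foam/phenolic foam interface, ΣR_partial = 4.409 m·K/W.
T_interface = T_in − Q'·ΣR_partial = 92.6 °C − (16.27)(4.409) = 20.9 °C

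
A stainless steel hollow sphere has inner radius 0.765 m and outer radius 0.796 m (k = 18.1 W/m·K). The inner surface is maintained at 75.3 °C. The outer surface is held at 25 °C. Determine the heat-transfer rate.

Q = 225 kW

Q = 4πk·ΔT/(1/r₁ − 1/r₂) = 4π × 18.1 × 50.3 / (1/0.765 − 1/0.796) = 2.25×10^5 W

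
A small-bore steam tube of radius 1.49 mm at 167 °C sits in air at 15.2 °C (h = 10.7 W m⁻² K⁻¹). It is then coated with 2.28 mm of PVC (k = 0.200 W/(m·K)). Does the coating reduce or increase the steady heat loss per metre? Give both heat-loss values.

increases: 15.2 → 32.4 W/m

Critical radius for a cylinder: r_cr = k/h = 0.0187 m = 1.87 cm.
Outer radius after coating: r₂ = 0.00149 + 0.00228 = 0.00377 m.
Since r₁ < r_cr and r₂ ≤ r_cr, the coating moves toward the maximum at r_cr — heat loss rises.
Bare: R = 1/(2πr₁h) = 9.983 m·K/W; Q = 151.8/9.983 = 15.2 W/m.
Coated: R = R_cond + R_conv = 4.684 m·K/W; Q = 151.8/4.684 = 32.4 W/m.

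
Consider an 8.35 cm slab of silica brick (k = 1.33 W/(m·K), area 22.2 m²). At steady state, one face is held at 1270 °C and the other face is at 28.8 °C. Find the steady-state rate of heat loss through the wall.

Q = 439 kW

Q = kA·ΔT/L = 1.33 × 22.2 × |1270 °C − 28.8 °C| / 0.0835 = 4.39×10^5 W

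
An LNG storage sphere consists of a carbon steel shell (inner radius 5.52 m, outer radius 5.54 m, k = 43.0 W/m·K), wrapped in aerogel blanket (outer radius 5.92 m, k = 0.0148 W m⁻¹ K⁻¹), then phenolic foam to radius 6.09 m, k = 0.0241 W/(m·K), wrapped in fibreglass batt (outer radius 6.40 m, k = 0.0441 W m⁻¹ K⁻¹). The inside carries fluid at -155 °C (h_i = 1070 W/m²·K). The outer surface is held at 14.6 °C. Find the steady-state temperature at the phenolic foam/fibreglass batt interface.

Series thermal resistances, inner to outer:
  R_conv,in = 1/(4πr²h) = 1/(4π·5.52²·1070) = 2.441×10^-6 K/W
  R_carbon steel = (1/5.52 − 1/5.54)/(4πk) = 6.540×10^-4/(4π·43.0) = 1.210×10^-6 K/W
  R_aerogel blanket = (1/5.54 − 1/5.92)/(4πk) = 0.01159/(4π·0.0148) = 0.06230 K/W
  R_phenolic foam = (1/5.92 − 1/6.09)/(4πk) = 0.004715/(4π·0.0241) = 0.01557 K/W
  R_fibreglass batt = (1/6.09 − 1/6.40)/(4πk) = 0.007954/(4π·0.0441) = 0.01435 K/W
ΣR = 2.441×10^-6 + 1.210×10^-6 + 0.06230 + 0.01557 + 0.01435 = 0.09222 K/W
Q = ΔT/ΣR = (-155 °C − 14.6 °C)/0.09222 = -1839 W
From the inner boundary to the phenolic foam/fibreglass batt interface, ΣR_partial = 0.07787 K/W.
T_interface = T_in − Q·ΣR_partial = -155 °C − (-1839)(0.07787) = -11.8 °C

T = -11.8 °C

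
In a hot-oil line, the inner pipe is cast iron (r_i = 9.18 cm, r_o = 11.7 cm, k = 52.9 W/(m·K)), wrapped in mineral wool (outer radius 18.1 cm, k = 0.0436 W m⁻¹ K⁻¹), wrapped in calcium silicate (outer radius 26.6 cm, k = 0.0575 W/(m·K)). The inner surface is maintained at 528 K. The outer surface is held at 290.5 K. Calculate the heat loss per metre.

Resistance network (inner→outer):
  R'_cast iron = ln(0.117/0.0918)/(2πk) = 0.2426/(2π·52.9) = 7.298×10^-4 m·K/W
  R'_mineral wool = ln(0.181/0.117)/(2πk) = 0.4363/(2π·0.0436) = 1.593 m·K/W
  R'_calcium silicate = ln(0.266/0.181)/(2πk) = 0.3850/(2π·0.0575) = 1.066 m·K/W
ΣR = 7.298×10^-4 + 1.593 + 1.066 = 2.660 m·K/W
Q' = ΔT/ΣR = (528 K − 290.5 K)/2.660 = 89.3 W/m

Q' = 89.3 W/m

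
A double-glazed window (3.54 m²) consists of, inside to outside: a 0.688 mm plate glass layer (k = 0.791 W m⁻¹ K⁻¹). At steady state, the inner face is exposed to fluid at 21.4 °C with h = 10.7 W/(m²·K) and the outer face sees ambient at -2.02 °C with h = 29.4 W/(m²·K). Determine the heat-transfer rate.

Resistance network (inner→outer):
  R_conv,in = 1/(hA) = 1/(10.7·3.54) = 0.02640 K/W
  R_plate glass = L/(kA) = 6.88×10^-4/(0.791·3.54) = 2.457×10^-4 K/W
  R_conv,out = 1/(hA) = 1/(29.4·3.54) = 0.009608 K/W
ΣR = 0.02640 + 2.457×10^-4 + 0.009608 = 0.03625 K/W
Q = ΔT/ΣR = (21.4 °C − -2.02 °C)/0.03625 = 646 W

Q = 646 W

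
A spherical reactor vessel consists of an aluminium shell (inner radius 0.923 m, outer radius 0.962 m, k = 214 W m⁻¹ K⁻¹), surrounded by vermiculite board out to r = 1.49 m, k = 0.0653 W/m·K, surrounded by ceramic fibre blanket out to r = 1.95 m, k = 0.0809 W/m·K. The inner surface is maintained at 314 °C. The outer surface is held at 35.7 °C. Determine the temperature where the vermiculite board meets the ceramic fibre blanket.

Treat each layer as a resistance in series:
  R_aluminium = (1/0.923 − 1/0.962)/(4πk) = 0.04392/(4π·214) = 1.633×10^-5 K/W
  R_vermiculite board = (1/0.962 − 1/1.49)/(4πk) = 0.3684/(4π·0.0653) = 0.4489 K/W
  R_ceramic fibre blanket = (1/1.49 − 1/1.95)/(4πk) = 0.1583/(4π·0.0809) = 0.1557 K/W
ΣR = 1.633×10^-5 + 0.4489 + 0.1557 = 0.6046 K/W
Q = ΔT/ΣR = (314 °C − 35.7 °C)/0.6046 = 460.3 W
From the inner boundary to the vermiculite board/ceramic fibre blanket interface, ΣR_partial = 0.4489 K/W.
T_interface = T_in − Q·ΣR_partial = 314 °C − (460.3)(0.4489) = 107 °C

T = 107 °C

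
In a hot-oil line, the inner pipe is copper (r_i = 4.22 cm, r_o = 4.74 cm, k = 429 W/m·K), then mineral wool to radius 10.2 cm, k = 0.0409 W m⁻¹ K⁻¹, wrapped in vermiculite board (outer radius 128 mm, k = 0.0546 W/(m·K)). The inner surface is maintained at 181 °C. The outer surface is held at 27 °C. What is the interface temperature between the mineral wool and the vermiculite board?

Resistance network (inner→outer):
  R'_copper = ln(0.0474/0.0422)/(2πk) = 0.1162/(2π·429) = 4.311×10^-5 m·K/W
  R'_mineral wool = ln(0.102/0.0474)/(2πk) = 0.7664/(2π·0.0409) = 2.982 m·K/W
  R'_vermiculite board = ln(0.128/0.102)/(2πk) = 0.2271/(2π·0.0546) = 0.6619 m·K/W
ΣR = 4.311×10^-5 + 2.982 + 0.6619 = 3.644 m·K/W
Q' = ΔT/ΣR = (181 °C − 27 °C)/3.644 = 42.26 W/m
From the inner boundary to the mineral wool/vermiculite board interface, ΣR_partial = 2.982 m·K/W.
T_interface = T_in − Q'·ΣR_partial = 181 °C − (42.26)(2.982) = 55.0 °C

T = 55.0 °C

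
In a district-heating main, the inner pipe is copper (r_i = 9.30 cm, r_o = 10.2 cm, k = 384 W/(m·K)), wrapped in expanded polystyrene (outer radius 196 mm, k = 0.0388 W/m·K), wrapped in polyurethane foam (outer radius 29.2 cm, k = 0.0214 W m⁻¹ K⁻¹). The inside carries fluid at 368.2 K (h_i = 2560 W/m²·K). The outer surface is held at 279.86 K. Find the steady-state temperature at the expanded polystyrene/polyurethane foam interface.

Series thermal resistances, inner to outer:
  R'_conv,in = 1/(2πr h) = 1/(2π·0.0930·2560) = 6.685×10^-4 m·K/W
  R'_copper = ln(0.102/0.0930)/(2πk) = 0.09237/(2π·384) = 3.829×10^-5 m·K/W
  R'_expanded polystyrene = ln(0.196/0.102)/(2πk) = 0.6531/(2π·0.0388) = 2.679 m·K/W
  R'_polyurethane foam = ln(0.292/0.196)/(2πk) = 0.3986/(2π·0.0214) = 2.965 m·K/W
ΣR = 6.685×10^-4 + 3.829×10^-5 + 2.679 + 2.965 = 5.645 m·K/W
Q' = ΔT/ΣR = (368.2 K − 279.86 K)/5.645 = 15.65 W/m
From the inner boundary to the expanded polystyrene/polyurethane foam interface, ΣR_partial = 2.680 m·K/W.
T_interface = T_in − Q'·ΣR_partial = 368.2 K − (15.65)(2.680) = 326.3 K

T = 326.3 K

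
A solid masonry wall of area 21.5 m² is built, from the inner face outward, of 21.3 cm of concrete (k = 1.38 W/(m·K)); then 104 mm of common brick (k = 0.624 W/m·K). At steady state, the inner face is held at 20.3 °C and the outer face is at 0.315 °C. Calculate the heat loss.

Series thermal resistances, inner to outer:
  R_concrete = L/(kA) = 0.213/(1.38·21.5) = 0.007179 K/W
  R_common brick = L/(kA) = 0.104/(0.624·21.5) = 0.007752 K/W
ΣR = 0.007179 + 0.007752 = 0.01493 K/W
Q = ΔT/ΣR = (20.3 °C − 0.315 °C)/0.01493 = 1340 W

Q = 1340 W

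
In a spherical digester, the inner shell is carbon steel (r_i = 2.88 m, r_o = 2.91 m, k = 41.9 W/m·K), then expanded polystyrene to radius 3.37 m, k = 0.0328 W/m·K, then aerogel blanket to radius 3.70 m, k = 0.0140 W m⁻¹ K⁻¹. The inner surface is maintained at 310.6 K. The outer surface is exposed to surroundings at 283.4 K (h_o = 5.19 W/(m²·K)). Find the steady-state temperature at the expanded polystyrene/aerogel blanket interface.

T = 298.9 K

Treat each layer as a resistance in series:
  R_carbon steel = (1/2.88 − 1/2.91)/(4πk) = 0.003580/(4π·41.9) = 6.798×10^-6 K/W
  R_expanded polystyrene = (1/2.91 − 1/3.37)/(4πk) = 0.04691/(4π·0.0328) = 0.1138 K/W
  R_aerogel blanket = (1/3.37 − 1/3.70)/(4πk) = 0.02647/(4π·0.0140) = 0.1504 K/W
  R_conv,out = 1/(4πr²h) = 1/(4π·3.70²·5.19) = 0.001120 K/W
ΣR = 6.798×10^-6 + 0.1138 + 0.1504 + 0.001120 = 0.2653 K/W
Q = ΔT/ΣR = (310.6 K − 283.4 K)/0.2653 = 102.5 W
From the inner boundary to the expanded polystyrene/aerogel blanket interface, ΣR_partial = 0.1138 K/W.
T_interface = T_in − Q·ΣR_partial = 310.6 K − (102.5)(0.1138) = 298.9 K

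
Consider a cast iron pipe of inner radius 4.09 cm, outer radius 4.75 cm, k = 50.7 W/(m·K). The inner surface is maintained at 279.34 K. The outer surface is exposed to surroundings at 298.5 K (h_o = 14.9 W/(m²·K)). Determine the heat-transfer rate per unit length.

Resistance network (inner→outer):
  R'_cast iron = ln(0.0475/0.0409)/(2πk) = 0.1496/(2π·50.7) = 4.696×10^-4 m·K/W
  R'_conv,out = 1/(2πr h) = 1/(2π·0.0475·14.9) = 0.2249 m·K/W
ΣR = 4.696×10^-4 + 0.2249 = 0.2254 m·K/W
Q' = ΔT/ΣR = (279.34 K − 298.5 K)/0.2254 = -85.0 W/m
(Negative Q' ⇒ heat flows inward; heat gain = 85.0 W/m.)

Q' = 85.0 W/m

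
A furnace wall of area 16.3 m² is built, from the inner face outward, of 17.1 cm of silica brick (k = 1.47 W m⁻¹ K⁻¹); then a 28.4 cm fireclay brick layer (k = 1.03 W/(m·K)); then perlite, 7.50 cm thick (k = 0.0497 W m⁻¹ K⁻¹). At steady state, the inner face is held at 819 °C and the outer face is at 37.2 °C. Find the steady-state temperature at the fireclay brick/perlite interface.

T = 658 °C

Treat each layer as a resistance in series:
  R_silica brick = L/(kA) = 0.171/(1.47·16.3) = 0.007137 K/W
  R_fireclay brick = L/(kA) = 0.284/(1.03·16.3) = 0.01692 K/W
  R_perlite = L/(kA) = 0.0750/(0.0497·16.3) = 0.09258 K/W
ΣR = 0.007137 + 0.01692 + 0.09258 = 0.1166 K/W
Q = ΔT/ΣR = (819 °C − 37.2 °C)/0.1166 = 6705 W
From the inner boundary to the fireclay brick/perlite interface, ΣR_partial = 0.02406 K/W.
T_interface = T_in − Q·ΣR_partial = 819 °C − (6705)(0.02406) = 658 °C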